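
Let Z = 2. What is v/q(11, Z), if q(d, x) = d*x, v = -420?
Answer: -210/11 ≈ -19.091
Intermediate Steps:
v/q(11, Z) = -420/(11*2) = -420/22 = -420*1/22 = -210/11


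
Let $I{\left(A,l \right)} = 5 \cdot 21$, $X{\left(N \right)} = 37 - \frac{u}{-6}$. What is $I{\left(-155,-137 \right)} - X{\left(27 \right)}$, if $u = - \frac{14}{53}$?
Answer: $\frac{10819}{159} \approx 68.044$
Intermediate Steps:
$u = - \frac{14}{53}$ ($u = \left(-14\right) \frac{1}{53} = - \frac{14}{53} \approx -0.26415$)
$X{\left(N \right)} = \frac{5876}{159}$ ($X{\left(N \right)} = 37 - - \frac{14}{53 \left(-6\right)} = 37 - \left(- \frac{14}{53}\right) \left(- \frac{1}{6}\right) = 37 - \frac{7}{159} = \frac{5876}{159}$)
$I{\left(A,l \right)} = 105$
$I{\left(-155,-137 \right)} - X{\left(27 \right)} = 105 - \frac{5876}{159} = \frac{10819}{159}$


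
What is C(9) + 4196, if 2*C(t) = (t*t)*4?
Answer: 4358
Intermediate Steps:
C(t) = 2*t² (C(t) = ((t*t)*4)/2 = (t²*4)/2 = (4*t²)/2 = 2*t²)
C(9) + 4196 = 2*9² + 4196 = 2*81 + 4196 = 162 + 4196 = 4358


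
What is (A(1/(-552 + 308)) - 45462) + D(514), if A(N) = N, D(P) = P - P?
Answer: -11092729/244 ≈ -45462.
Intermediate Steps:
D(P) = 0
(A(1/(-552 + 308)) - 45462) + D(514) = (1/(-552 + 308) - 45462) + 0 = (1/(-244) - 45462) + 0 = (-1/244 - 45462) + 0 = -11092729/244 + 0 = -11092729/244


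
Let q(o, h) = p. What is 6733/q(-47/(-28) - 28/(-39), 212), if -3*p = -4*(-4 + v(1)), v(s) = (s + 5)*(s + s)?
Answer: 20199/32 ≈ 631.22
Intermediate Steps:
v(s) = 2*s*(5 + s) (v(s) = (5 + s)*(2*s) = 2*s*(5 + s))
p = 32/3 (p = -(-4)*(-4 + 2*1*(5 + 1))/3 = -(-4)*(-4 + 2*1*6)/3 = -(-4)*(-4 + 12)/3 = -(-4)*8/3 = -1/3*(-32) = 32/3 ≈ 10.667)
q(o, h) = 32/3
6733/q(-47/(-28) - 28/(-39), 212) = 6733/(32/3) = 6733*(3/32) = 20199/32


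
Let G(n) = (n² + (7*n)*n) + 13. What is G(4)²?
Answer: 19881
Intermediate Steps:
G(n) = 13 + 8*n² (G(n) = (n² + 7*n²) + 13 = 8*n² + 13 = 13 + 8*n²)
G(4)² = (13 + 8*4²)² = (13 + 8*16)² = (13 + 128)² = 141² = 19881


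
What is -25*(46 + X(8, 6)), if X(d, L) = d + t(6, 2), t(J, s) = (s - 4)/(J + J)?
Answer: -8075/6 ≈ -1345.8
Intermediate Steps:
t(J, s) = (-4 + s)/(2*J) (t(J, s) = (-4 + s)/((2*J)) = (-4 + s)*(1/(2*J)) = (-4 + s)/(2*J))
X(d, L) = -⅙ + d (X(d, L) = d + (½)*(-4 + 2)/6 = d + (½)*(⅙)*(-2) = d - ⅙ = -⅙ + d)
-25*(46 + X(8, 6)) = -25*(46 + (-⅙ + 8)) = -25*(46 + 47/6) = -25*323/6 = -8075/6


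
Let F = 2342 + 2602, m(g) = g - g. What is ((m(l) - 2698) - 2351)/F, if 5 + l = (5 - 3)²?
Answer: -1683/1648 ≈ -1.0212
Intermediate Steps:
l = -1 (l = -5 + (5 - 3)² = -5 + 2² = -5 + 4 = -1)
m(g) = 0
F = 4944
((m(l) - 2698) - 2351)/F = ((0 - 2698) - 2351)/4944 = (-2698 - 2351)*(1/4944) = -5049*1/4944 = -1683/1648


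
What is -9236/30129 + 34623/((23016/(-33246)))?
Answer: -5780164858843/115574844 ≈ -50012.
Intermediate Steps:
-9236/30129 + 34623/((23016/(-33246))) = -9236*1/30129 + 34623/((23016*(-1/33246))) = -9236/30129 + 34623/(-3836/5541) = -9236/30129 + 34623*(-5541/3836) = -9236/30129 - 191846043/3836 = -5780164858843/115574844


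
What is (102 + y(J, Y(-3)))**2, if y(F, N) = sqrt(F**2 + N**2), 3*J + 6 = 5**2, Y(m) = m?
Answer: (306 + sqrt(442))**2/9 ≈ 11883.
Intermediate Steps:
J = 19/3 (J = -2 + (1/3)*5**2 = -2 + (1/3)*25 = -2 + 25/3 = 19/3 ≈ 6.3333)
(102 + y(J, Y(-3)))**2 = (102 + sqrt((19/3)**2 + (-3)**2))**2 = (102 + sqrt(361/9 + 9))**2 = (102 + sqrt(442/9))**2 = (102 + sqrt(442)/3)**2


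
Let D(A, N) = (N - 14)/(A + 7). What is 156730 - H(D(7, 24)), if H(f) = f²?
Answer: 7679745/49 ≈ 1.5673e+5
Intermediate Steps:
D(A, N) = (-14 + N)/(7 + A)
156730 - H(D(7, 24)) = 156730 - ((-14 + 24)/(7 + 7))² = 156730 - (10/14)² = 156730 - ((1/14)*10)² = 156730 - (5/7)² = 156730 - 1*25/49 = 156730 - 25/49 = 7679745/49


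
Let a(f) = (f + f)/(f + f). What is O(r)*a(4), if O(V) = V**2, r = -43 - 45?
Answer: 7744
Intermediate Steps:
r = -88
a(f) = 1 (a(f) = (2*f)/((2*f)) = (2*f)*(1/(2*f)) = 1)
O(r)*a(4) = (-88)**2*1 = 7744*1 = 7744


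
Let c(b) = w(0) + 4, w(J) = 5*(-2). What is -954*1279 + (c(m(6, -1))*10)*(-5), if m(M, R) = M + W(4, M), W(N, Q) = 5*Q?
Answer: -1219866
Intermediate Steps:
w(J) = -10
m(M, R) = 6*M (m(M, R) = M + 5*M = 6*M)
c(b) = -6 (c(b) = -10 + 4 = -6)
-954*1279 + (c(m(6, -1))*10)*(-5) = -954*1279 - 6*10*(-5) = -1220166 - 60*(-5) = -1220166 + 300 = -1219866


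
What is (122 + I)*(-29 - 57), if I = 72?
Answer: -16684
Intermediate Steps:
(122 + I)*(-29 - 57) = (122 + 72)*(-29 - 57) = 194*(-86) = -16684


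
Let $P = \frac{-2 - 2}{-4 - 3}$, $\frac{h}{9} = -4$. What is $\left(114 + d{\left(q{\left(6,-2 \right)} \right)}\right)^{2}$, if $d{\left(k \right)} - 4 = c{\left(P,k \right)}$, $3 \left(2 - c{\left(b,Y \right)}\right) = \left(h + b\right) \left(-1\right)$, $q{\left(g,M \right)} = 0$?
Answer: $\frac{5161984}{441} \approx 11705.0$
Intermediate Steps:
$h = -36$ ($h = 9 \left(-4\right) = -36$)
$P = \frac{4}{7}$ ($P = - \frac{4}{-7} = \left(-4\right) \left(- \frac{1}{7}\right) = \frac{4}{7} \approx 0.57143$)
$c{\left(b,Y \right)} = -10 + \frac{b}{3}$ ($c{\left(b,Y \right)} = 2 - \frac{\left(-36 + b\right) \left(-1\right)}{3} = 2 - \frac{36 - b}{3} = 2 + \left(-12 + \frac{b}{3}\right) = -10 + \frac{b}{3}$)
$d{\left(k \right)} = - \frac{122}{21}$ ($d{\left(k \right)} = 4 + \left(-10 + \frac{1}{3} \cdot \frac{4}{7}\right) = 4 + \left(-10 + \frac{4}{21}\right) = 4 - \frac{206}{21} = - \frac{122}{21}$)
$\left(114 + d{\left(q{\left(6,-2 \right)} \right)}\right)^{2} = \left(114 - \frac{122}{21}\right)^{2} = \left(\frac{2272}{21}\right)^{2} = \frac{5161984}{441}$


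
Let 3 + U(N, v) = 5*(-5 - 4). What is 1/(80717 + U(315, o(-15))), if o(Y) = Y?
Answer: 1/80669 ≈ 1.2396e-5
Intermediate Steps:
U(N, v) = -48 (U(N, v) = -3 + 5*(-5 - 4) = -3 + 5*(-9) = -3 - 45 = -48)
1/(80717 + U(315, o(-15))) = 1/(80717 - 48) = 1/80669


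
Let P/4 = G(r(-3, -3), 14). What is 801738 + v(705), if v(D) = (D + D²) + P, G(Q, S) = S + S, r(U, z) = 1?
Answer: 1299580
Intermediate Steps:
G(Q, S) = 2*S
P = 112 (P = 4*(2*14) = 4*28 = 112)
v(D) = 112 + D + D² (v(D) = (D + D²) + 112 = 112 + D + D²)
801738 + v(705) = 801738 + (112 + 705 + 705²) = 801738 + (112 + 705 + 497025) = 801738 + 497842 = 1299580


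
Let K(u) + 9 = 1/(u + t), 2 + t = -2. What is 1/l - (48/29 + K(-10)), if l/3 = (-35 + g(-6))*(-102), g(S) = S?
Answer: 9444103/1273419 ≈ 7.4163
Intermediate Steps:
t = -4 (t = -2 - 2 = -4)
K(u) = -9 + 1/(-4 + u) (K(u) = -9 + 1/(u - 4) = -9 + 1/(-4 + u))
l = 12546 (l = 3*((-35 - 6)*(-102)) = 3*(-41*(-102)) = 3*4182 = 12546)
1/l - (48/29 + K(-10)) = 1/12546 - (48/29 + (37 - 9*(-10))/(-4 - 10)) = 1/12546 - (48*(1/29) + (37 + 90)/(-14)) = 1/12546 - (48/29 - 1/14*127) = 1/12546 - (48/29 - 127/14) = 1/12546 - 1*(-3011/406) = 1/12546 + 3011/406 = 9444103/1273419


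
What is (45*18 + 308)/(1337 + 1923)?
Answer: 559/1630 ≈ 0.34294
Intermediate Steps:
(45*18 + 308)/(1337 + 1923) = (810 + 308)/3260 = 1118*(1/3260) = 559/1630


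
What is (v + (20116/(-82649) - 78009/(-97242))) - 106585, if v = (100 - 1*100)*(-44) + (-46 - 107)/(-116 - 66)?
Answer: -1855982918152267/17413400459 ≈ -1.0658e+5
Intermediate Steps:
v = 153/182 (v = (100 - 100)*(-44) - 153/(-182) = 0*(-44) - 153*(-1/182) = 0 + 153/182 = 153/182 ≈ 0.84066)
(v + (20116/(-82649) - 78009/(-97242))) - 106585 = (153/182 + (20116/(-82649) - 78009/(-97242))) - 106585 = (153/182 + (20116*(-1/82649) - 78009*(-1/97242))) - 106585 = (153/182 + (-20116/82649 + 26003/32414)) - 106585 = (153/182 + 1497081923/2678984686) - 106585 = 24369770248/17413400459 - 106585 = -1855982918152267/17413400459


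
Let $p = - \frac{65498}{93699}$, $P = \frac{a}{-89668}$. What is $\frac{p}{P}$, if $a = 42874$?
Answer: $\frac{101259908}{69262947} \approx 1.462$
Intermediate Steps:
$P = - \frac{21437}{44834}$ ($P = \frac{42874}{-89668} = 42874 \left(- \frac{1}{89668}\right) = - \frac{21437}{44834} \approx -0.47814$)
$p = - \frac{65498}{93699}$ ($p = \left(-65498\right) \frac{1}{93699} = - \frac{65498}{93699} \approx -0.69903$)
$\frac{p}{P} = - \frac{65498}{93699 \left(- \frac{21437}{44834}\right)} = \left(- \frac{65498}{93699}\right) \left(- \frac{44834}{21437}\right) = \frac{101259908}{69262947}$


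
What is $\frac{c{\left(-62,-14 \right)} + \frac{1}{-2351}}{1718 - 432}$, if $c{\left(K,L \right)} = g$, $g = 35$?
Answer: $\frac{41142}{1511693} \approx 0.027216$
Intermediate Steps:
$c{\left(K,L \right)} = 35$
$\frac{c{\left(-62,-14 \right)} + \frac{1}{-2351}}{1718 - 432} = \frac{35 + \frac{1}{-2351}}{1718 - 432} = \frac{35 - \frac{1}{2351}}{1718 - 432} = \frac{82284}{2351 \cdot 1286} = \frac{82284}{2351} \cdot \frac{1}{1286} = \frac{41142}{1511693}$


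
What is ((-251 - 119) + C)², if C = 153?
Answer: 47089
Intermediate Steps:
((-251 - 119) + C)² = ((-251 - 119) + 153)² = (-370 + 153)² = (-217)² = 47089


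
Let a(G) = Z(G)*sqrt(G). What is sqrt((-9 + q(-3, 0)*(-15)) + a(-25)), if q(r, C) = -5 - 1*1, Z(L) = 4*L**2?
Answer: sqrt(81 + 12500*I) ≈ 79.313 + 78.801*I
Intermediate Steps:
q(r, C) = -6 (q(r, C) = -5 - 1 = -6)
a(G) = 4*G**(5/2) (a(G) = (4*G**2)*sqrt(G) = 4*G**(5/2))
sqrt((-9 + q(-3, 0)*(-15)) + a(-25)) = sqrt((-9 - 6*(-15)) + 4*(-25)**(5/2)) = sqrt((-9 + 90) + 4*(3125*I)) = sqrt(81 + 12500*I)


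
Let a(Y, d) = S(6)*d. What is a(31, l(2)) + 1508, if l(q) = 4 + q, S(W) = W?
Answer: 1544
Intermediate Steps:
a(Y, d) = 6*d
a(31, l(2)) + 1508 = 6*(4 + 2) + 1508 = 6*6 + 1508 = 36 + 1508 = 1544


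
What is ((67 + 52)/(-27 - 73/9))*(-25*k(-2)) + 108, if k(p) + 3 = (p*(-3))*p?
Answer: -367497/316 ≈ -1163.0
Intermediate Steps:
k(p) = -3 - 3*p² (k(p) = -3 + (p*(-3))*p = -3 + (-3*p)*p = -3 - 3*p²)
((67 + 52)/(-27 - 73/9))*(-25*k(-2)) + 108 = ((67 + 52)/(-27 - 73/9))*(-25*(-3 - 3*(-2)²)) + 108 = (119/(-27 - 73*⅑))*(-25*(-3 - 3*4)) + 108 = (119/(-27 - 73/9))*(-25*(-3 - 12)) + 108 = (119/(-316/9))*(-25*(-15)) + 108 = (119*(-9/316))*375 + 108 = -1071/316*375 + 108 = -401625/316 + 108 = -367497/316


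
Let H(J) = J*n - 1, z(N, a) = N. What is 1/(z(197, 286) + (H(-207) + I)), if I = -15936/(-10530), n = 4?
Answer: -1755/1106504 ≈ -0.0015861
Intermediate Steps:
H(J) = -1 + 4*J (H(J) = J*4 - 1 = 4*J - 1 = -1 + 4*J)
I = 2656/1755 (I = -15936*(-1/10530) = 2656/1755 ≈ 1.5134)
1/(z(197, 286) + (H(-207) + I)) = 1/(197 + ((-1 + 4*(-207)) + 2656/1755)) = 1/(197 + ((-1 - 828) + 2656/1755)) = 1/(197 + (-829 + 2656/1755)) = 1/(197 - 1452239/1755) = 1/(-1106504/1755) = -1755/1106504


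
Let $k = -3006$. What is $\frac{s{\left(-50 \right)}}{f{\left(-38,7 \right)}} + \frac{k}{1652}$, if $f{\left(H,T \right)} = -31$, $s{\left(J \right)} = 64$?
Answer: $- \frac{99457}{25606} \approx -3.8841$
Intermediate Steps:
$\frac{s{\left(-50 \right)}}{f{\left(-38,7 \right)}} + \frac{k}{1652} = \frac{64}{-31} - \frac{3006}{1652} = 64 \left(- \frac{1}{31}\right) - \frac{1503}{826} = - \frac{64}{31} - \frac{1503}{826} = - \frac{99457}{25606}$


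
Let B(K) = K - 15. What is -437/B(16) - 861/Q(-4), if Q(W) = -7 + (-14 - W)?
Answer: -6568/17 ≈ -386.35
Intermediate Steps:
Q(W) = -21 - W
B(K) = -15 + K
-437/B(16) - 861/Q(-4) = -437/(-15 + 16) - 861/(-21 - 1*(-4)) = -437/1 - 861/(-21 + 4) = -437*1 - 861/(-17) = -437 - 861*(-1/17) = -437 + 861/17 = -6568/17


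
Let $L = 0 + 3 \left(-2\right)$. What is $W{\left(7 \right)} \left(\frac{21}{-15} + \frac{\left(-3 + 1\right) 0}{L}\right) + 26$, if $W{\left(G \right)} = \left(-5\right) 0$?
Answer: $26$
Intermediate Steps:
$L = -6$ ($L = 0 - 6 = -6$)
$W{\left(G \right)} = 0$
$W{\left(7 \right)} \left(\frac{21}{-15} + \frac{\left(-3 + 1\right) 0}{L}\right) + 26 = 0 \left(\frac{21}{-15} + \frac{\left(-3 + 1\right) 0}{-6}\right) + 26 = 0 \left(21 \left(- \frac{1}{15}\right) + \left(-2\right) 0 \left(- \frac{1}{6}\right)\right) + 26 = 0 \left(- \frac{7}{5} + 0 \left(- \frac{1}{6}\right)\right) + 26 = 0 \left(- \frac{7}{5} + 0\right) + 26 = 0 \left(- \frac{7}{5}\right) + 26 = 0 + 26 = 26$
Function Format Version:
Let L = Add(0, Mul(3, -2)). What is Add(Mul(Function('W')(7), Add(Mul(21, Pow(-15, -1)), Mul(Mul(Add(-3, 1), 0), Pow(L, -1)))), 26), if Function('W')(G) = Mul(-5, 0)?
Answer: 26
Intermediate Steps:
L = -6 (L = Add(0, -6) = -6)
Function('W')(G) = 0
Add(Mul(Function('W')(7), Add(Mul(21, Pow(-15, -1)), Mul(Mul(Add(-3, 1), 0), Pow(L, -1)))), 26) = Add(Mul(0, Add(Mul(21, Pow(-15, -1)), Mul(Mul(Add(-3, 1), 0), Pow(-6, -1)))), 26) = Add(Mul(0, Add(Mul(21, Rational(-1, 15)), Mul(Mul(-2, 0), Rational(-1, 6)))), 26) = Add(Mul(0, Add(Rational(-7, 5), Mul(0, Rational(-1, 6)))), 26) = Add(Mul(0, Add(Rational(-7, 5), 0)), 26) = Add(Mul(0, Rational(-7, 5)), 26) = Add(0, 26) = 26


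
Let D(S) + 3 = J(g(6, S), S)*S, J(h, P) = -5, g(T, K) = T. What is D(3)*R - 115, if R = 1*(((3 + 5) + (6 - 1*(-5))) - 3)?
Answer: -403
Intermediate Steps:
R = 16 (R = 1*((8 + (6 + 5)) - 3) = 1*((8 + 11) - 3) = 1*(19 - 3) = 1*16 = 16)
D(S) = -3 - 5*S
D(3)*R - 115 = (-3 - 5*3)*16 - 115 = (-3 - 15)*16 - 115 = -18*16 - 115 = -288 - 115 = -403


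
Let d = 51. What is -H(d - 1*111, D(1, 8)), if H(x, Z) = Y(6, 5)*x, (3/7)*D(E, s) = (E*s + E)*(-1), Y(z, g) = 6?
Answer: 360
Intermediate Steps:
D(E, s) = -7*E/3 - 7*E*s/3 (D(E, s) = 7*((E*s + E)*(-1))/3 = 7*((E + E*s)*(-1))/3 = 7*(-E - E*s)/3 = -7*E/3 - 7*E*s/3)
H(x, Z) = 6*x
-H(d - 1*111, D(1, 8)) = -6*(51 - 1*111) = -6*(51 - 111) = -6*(-60) = -1*(-360) = 360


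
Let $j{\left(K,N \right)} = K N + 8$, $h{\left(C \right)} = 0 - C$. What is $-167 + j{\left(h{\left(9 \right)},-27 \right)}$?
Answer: $84$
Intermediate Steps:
$h{\left(C \right)} = - C$
$j{\left(K,N \right)} = 8 + K N$
$-167 + j{\left(h{\left(9 \right)},-27 \right)} = -167 + \left(8 + \left(-1\right) 9 \left(-27\right)\right) = -167 + \left(8 - -243\right) = -167 + \left(8 + 243\right) = -167 + 251 = 84$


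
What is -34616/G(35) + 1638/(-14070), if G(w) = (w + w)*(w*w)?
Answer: -1494061/2872625 ≈ -0.52010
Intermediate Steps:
G(w) = 2*w³ (G(w) = (2*w)*w² = 2*w³)
-34616/G(35) + 1638/(-14070) = -34616/(2*35³) + 1638/(-14070) = -34616/(2*42875) + 1638*(-1/14070) = -34616/85750 - 39/335 = -34616*1/85750 - 39/335 = -17308/42875 - 39/335 = -1494061/2872625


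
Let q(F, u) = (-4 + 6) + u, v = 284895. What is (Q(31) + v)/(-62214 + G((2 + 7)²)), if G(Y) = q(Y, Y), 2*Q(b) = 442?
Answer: -285116/62131 ≈ -4.5890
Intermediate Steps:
Q(b) = 221 (Q(b) = (½)*442 = 221)
q(F, u) = 2 + u
G(Y) = 2 + Y
(Q(31) + v)/(-62214 + G((2 + 7)²)) = (221 + 284895)/(-62214 + (2 + (2 + 7)²)) = 285116/(-62214 + (2 + 9²)) = 285116/(-62214 + (2 + 81)) = 285116/(-62214 + 83) = 285116/(-62131) = 285116*(-1/62131) = -285116/62131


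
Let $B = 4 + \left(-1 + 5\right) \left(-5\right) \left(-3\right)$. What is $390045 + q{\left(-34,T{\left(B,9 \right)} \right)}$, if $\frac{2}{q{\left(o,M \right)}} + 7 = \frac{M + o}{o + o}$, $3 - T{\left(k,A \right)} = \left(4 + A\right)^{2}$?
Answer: $\frac{26913071}{69} \approx 3.9004 \cdot 10^{5}$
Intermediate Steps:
$B = 64$ ($B = 4 + 4 \left(-5\right) \left(-3\right) = 4 - -60 = 4 + 60 = 64$)
$T{\left(k,A \right)} = 3 - \left(4 + A\right)^{2}$
$q{\left(o,M \right)} = \frac{2}{-7 + \frac{M + o}{2 o}}$ ($q{\left(o,M \right)} = \frac{2}{-7 + \frac{M + o}{o + o}} = \frac{2}{-7 + \frac{M + o}{2 o}}$)
$390045 + q{\left(-34,T{\left(B,9 \right)} \right)} = 390045 + 4 \left(-34\right) \frac{1}{\left(3 - \left(4 + 9\right)^{2}\right) - -442} = 390045 + 4 \left(-34\right) \frac{1}{\left(3 - 13^{2}\right) + 442} = 390045 + 4 \left(-34\right) \frac{1}{\left(3 - 169\right) + 442} = 390045 + 4 \left(-34\right) \frac{1}{-166 + 442} = 390045 + 4 \left(-34\right) \frac{1}{276} = 390045 - \frac{34}{69} = \frac{26913071}{69}$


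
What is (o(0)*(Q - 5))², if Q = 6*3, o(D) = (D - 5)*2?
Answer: 16900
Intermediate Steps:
o(D) = -10 + 2*D (o(D) = (-5 + D)*2 = -10 + 2*D)
Q = 18
(o(0)*(Q - 5))² = ((-10 + 2*0)*(18 - 5))² = ((-10 + 0)*13)² = (-10*13)² = (-130)² = 16900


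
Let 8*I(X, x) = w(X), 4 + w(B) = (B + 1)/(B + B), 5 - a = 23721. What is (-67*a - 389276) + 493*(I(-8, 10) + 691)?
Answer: 197137851/128 ≈ 1.5401e+6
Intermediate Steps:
a = -23716 (a = 5 - 1*23721 = 5 - 23721 = -23716)
w(B) = -4 + (1 + B)/(2*B) (w(B) = -4 + (B + 1)/(B + B) = -4 + (1 + B)/((2*B)) = -4 + (1 + B)*(1/(2*B)) = -4 + (1 + B)/(2*B))
I(X, x) = (1 - 7*X)/(16*X) (I(X, x) = ((1 - 7*X)/(2*X))/8 = (1 - 7*X)/(16*X))
(-67*a - 389276) + 493*(I(-8, 10) + 691) = (-67*(-23716) - 389276) + 493*((1/16)*(1 - 7*(-8))/(-8) + 691) = (1588972 - 389276) + 493*((1/16)*(-⅛)*(1 + 56) + 691) = 1199696 + 493*((1/16)*(-⅛)*57 + 691) = 1199696 + 493*(-57/128 + 691) = 1199696 + 493*(88391/128) = 1199696 + 43576763/128 = 197137851/128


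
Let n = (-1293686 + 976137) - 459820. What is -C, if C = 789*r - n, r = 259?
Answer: -981720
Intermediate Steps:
n = -777369 (n = -317549 - 459820 = -777369)
C = 981720 (C = 789*259 - 1*(-777369) = 204351 + 777369 = 981720)
-C = -1*981720 = -981720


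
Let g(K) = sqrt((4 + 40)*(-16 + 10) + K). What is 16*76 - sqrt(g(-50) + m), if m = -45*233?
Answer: 1216 - sqrt(-10485 + I*sqrt(314)) ≈ 1215.9 - 102.4*I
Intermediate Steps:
m = -10485
g(K) = sqrt(-264 + K) (g(K) = sqrt(44*(-6) + K) = sqrt(-264 + K))
16*76 - sqrt(g(-50) + m) = 16*76 - sqrt(sqrt(-264 - 50) - 10485) = 1216 - sqrt(sqrt(-314) - 10485) = 1216 - sqrt(I*sqrt(314) - 10485) = 1216 - sqrt(-10485 + I*sqrt(314))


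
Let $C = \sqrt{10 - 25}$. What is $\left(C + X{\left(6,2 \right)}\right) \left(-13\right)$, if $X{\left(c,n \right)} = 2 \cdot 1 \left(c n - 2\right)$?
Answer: $-260 - 13 i \sqrt{15} \approx -260.0 - 50.349 i$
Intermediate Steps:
$C = i \sqrt{15}$ ($C = \sqrt{-15} = i \sqrt{15} \approx 3.873 i$)
$X{\left(c,n \right)} = -4 + 2 c n$ ($X{\left(c,n \right)} = 2 \left(-2 + c n\right) = -4 + 2 c n$)
$\left(C + X{\left(6,2 \right)}\right) \left(-13\right) = \left(i \sqrt{15} - \left(4 - 24\right)\right) \left(-13\right) = \left(i \sqrt{15} + \left(-4 + 24\right)\right) \left(-13\right) = \left(i \sqrt{15} + 20\right) \left(-13\right) = \left(20 + i \sqrt{15}\right) \left(-13\right) = -260 - 13 i \sqrt{15}$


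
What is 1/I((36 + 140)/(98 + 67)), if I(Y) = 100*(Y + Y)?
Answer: 3/640 ≈ 0.0046875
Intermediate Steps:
I(Y) = 200*Y (I(Y) = 100*(2*Y) = 200*Y)
1/I((36 + 140)/(98 + 67)) = 1/(200*((36 + 140)/(98 + 67))) = 1/(200*(176/165)) = 1/(200*(176*(1/165))) = 1/(200*(16/15)) = 1/(640/3) = 3/640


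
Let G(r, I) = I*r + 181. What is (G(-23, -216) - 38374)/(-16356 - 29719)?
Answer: 1329/1843 ≈ 0.72111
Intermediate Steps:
G(r, I) = 181 + I*r
(G(-23, -216) - 38374)/(-16356 - 29719) = ((181 - 216*(-23)) - 38374)/(-16356 - 29719) = ((181 + 4968) - 38374)/(-46075) = (5149 - 38374)*(-1/46075) = -33225*(-1/46075) = 1329/1843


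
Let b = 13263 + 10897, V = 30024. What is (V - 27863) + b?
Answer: 26321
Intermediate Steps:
b = 24160
(V - 27863) + b = (30024 - 27863) + 24160 = 2161 + 24160 = 26321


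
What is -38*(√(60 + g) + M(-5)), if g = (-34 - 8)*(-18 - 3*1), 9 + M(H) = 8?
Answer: 38 - 38*√942 ≈ -1128.3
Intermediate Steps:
M(H) = -1 (M(H) = -9 + 8 = -1)
g = 882 (g = -42*(-18 - 3) = -42*(-21) = 882)
-38*(√(60 + g) + M(-5)) = -38*(√(60 + 882) - 1) = -38*(√942 - 1) = -38*(-1 + √942) = 38 - 38*√942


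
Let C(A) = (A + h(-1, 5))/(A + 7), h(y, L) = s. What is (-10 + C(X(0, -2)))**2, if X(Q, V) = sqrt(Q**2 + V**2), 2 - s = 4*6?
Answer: 12100/81 ≈ 149.38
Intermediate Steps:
s = -22 (s = 2 - 4*6 = 2 - 1*24 = 2 - 24 = -22)
h(y, L) = -22
C(A) = (-22 + A)/(7 + A) (C(A) = (A - 22)/(A + 7) = (-22 + A)/(7 + A))
(-10 + C(X(0, -2)))**2 = (-10 + (-22 + sqrt(0**2 + (-2)**2))/(7 + sqrt(0**2 + (-2)**2)))**2 = (-10 + (-22 + sqrt(0 + 4))/(7 + sqrt(0 + 4)))**2 = (-10 + (-22 + sqrt(4))/(7 + sqrt(4)))**2 = (-10 + (-22 + 2)/(7 + 2))**2 = (-10 - 20/9)**2 = (-110/9)**2 = 12100/81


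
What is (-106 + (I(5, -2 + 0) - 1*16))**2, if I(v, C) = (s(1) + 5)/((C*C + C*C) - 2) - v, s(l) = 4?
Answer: 63001/4 ≈ 15750.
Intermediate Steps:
I(v, C) = -v + 9/(-2 + 2*C**2) (I(v, C) = (4 + 5)/((C*C + C*C) - 2) - v = 9/((C**2 + C**2) - 2) - v = 9/(2*C**2 - 2) - v = 9/(-2 + 2*C**2) - v = -v + 9/(-2 + 2*C**2))
(-106 + (I(5, -2 + 0) - 1*16))**2 = (-106 + ((9/2 + 5 - 1*5*(-2 + 0)**2)/(-1 + (-2 + 0)**2) - 1*16))**2 = (-106 + ((9/2 + 5 - 1*5*(-2)**2)/(-1 + (-2)**2) - 16))**2 = (-106 + ((9/2 + 5 - 1*5*4)/(-1 + 4) - 16))**2 = (-106 + ((9/2 + 5 - 20)/3 - 16))**2 = (-106 + ((1/3)*(-21/2) - 16))**2 = (-106 + (-7/2 - 16))**2 = (-106 - 39/2)**2 = (-251/2)**2 = 63001/4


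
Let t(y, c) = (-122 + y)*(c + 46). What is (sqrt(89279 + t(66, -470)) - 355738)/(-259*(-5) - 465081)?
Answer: 177869/231893 - sqrt(113023)/463786 ≈ 0.76631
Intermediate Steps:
t(y, c) = (-122 + y)*(46 + c)
(sqrt(89279 + t(66, -470)) - 355738)/(-259*(-5) - 465081) = (sqrt(89279 + (-5612 - 122*(-470) + 46*66 - 470*66)) - 355738)/(-259*(-5) - 465081) = (sqrt(89279 + (-5612 + 57340 + 3036 - 31020)) - 355738)/(1295 - 465081) = (sqrt(89279 + 23744) - 355738)/(-463786) = (sqrt(113023) - 355738)*(-1/463786) = (-355738 + sqrt(113023))*(-1/463786) = 177869/231893 - sqrt(113023)/463786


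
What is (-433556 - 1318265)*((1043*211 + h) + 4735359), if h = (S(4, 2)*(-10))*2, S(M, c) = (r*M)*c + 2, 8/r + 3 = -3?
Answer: -26044000471936/3 ≈ -8.6813e+12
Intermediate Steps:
r = -4/3 (r = 8/(-3 - 3) = 8/(-6) = 8*(-⅙) = -4/3 ≈ -1.3333)
S(M, c) = 2 - 4*M*c/3 (S(M, c) = (-4*M/3)*c + 2 = -4*M*c/3 + 2 = 2 - 4*M*c/3)
h = 520/3 (h = ((2 - 4/3*4*2)*(-10))*2 = ((2 - 32/3)*(-10))*2 = -26/3*(-10)*2 = (260/3)*2 = 520/3 ≈ 173.33)
(-433556 - 1318265)*((1043*211 + h) + 4735359) = (-433556 - 1318265)*((1043*211 + 520/3) + 4735359) = -1751821*((220073 + 520/3) + 4735359) = -1751821*(660739/3 + 4735359) = -1751821*14866816/3 = -26044000471936/3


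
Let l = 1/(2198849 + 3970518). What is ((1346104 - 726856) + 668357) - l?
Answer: 7943707796034/6169367 ≈ 1.2876e+6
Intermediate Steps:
l = 1/6169367 ≈ 1.6209e-7
((1346104 - 726856) + 668357) - l = ((1346104 - 726856) + 668357) - 1*1/6169367 = (619248 + 668357) - 1/6169367 = 1287605 - 1/6169367 = 7943707796034/6169367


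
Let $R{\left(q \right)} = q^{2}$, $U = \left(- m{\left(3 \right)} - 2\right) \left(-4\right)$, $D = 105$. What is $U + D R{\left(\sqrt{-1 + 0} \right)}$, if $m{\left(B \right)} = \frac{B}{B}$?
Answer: $-93$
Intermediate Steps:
$m{\left(B \right)} = 1$
$U = 12$ ($U = \left(\left(-1\right) 1 - 2\right) \left(-4\right) = \left(-1 - 2\right) \left(-4\right) = \left(-3\right) \left(-4\right) = 12$)
$U + D R{\left(\sqrt{-1 + 0} \right)} = 12 + 105 \left(\sqrt{-1 + 0}\right)^{2} = 12 + 105 \left(\sqrt{-1}\right)^{2} = 12 + 105 i^{2} = 12 + 105 \left(-1\right) = 12 - 105 = -93$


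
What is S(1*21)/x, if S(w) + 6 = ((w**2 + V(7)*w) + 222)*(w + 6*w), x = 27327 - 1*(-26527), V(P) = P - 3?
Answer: 109803/53854 ≈ 2.0389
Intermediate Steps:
V(P) = -3 + P
x = 53854 (x = 27327 + 26527 = 53854)
S(w) = -6 + 7*w*(222 + w**2 + 4*w) (S(w) = -6 + ((w**2 + (-3 + 7)*w) + 222)*(w + 6*w) = -6 + ((w**2 + 4*w) + 222)*(7*w) = -6 + (222 + w**2 + 4*w)*(7*w) = -6 + 7*w*(222 + w**2 + 4*w))
S(1*21)/x = (-6 + 7*(1*21)**3 + 28*(1*21)**2 + 1554*(1*21))/53854 = (-6 + 7*21**3 + 28*21**2 + 1554*21)*(1/53854) = (-6 + 7*9261 + 28*441 + 32634)*(1/53854) = (-6 + 64827 + 12348 + 32634)*(1/53854) = 109803*(1/53854) = 109803/53854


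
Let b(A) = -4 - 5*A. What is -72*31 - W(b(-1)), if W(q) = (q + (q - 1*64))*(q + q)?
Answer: -2108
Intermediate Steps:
W(q) = 2*q*(-64 + 2*q) (W(q) = (q + (q - 64))*(2*q) = (q + (-64 + q))*(2*q) = (-64 + 2*q)*(2*q) = 2*q*(-64 + 2*q))
-72*31 - W(b(-1)) = -72*31 - 4*(-4 - 5*(-1))*(-32 + (-4 - 5*(-1))) = -2232 - 4*(-4 + 5)*(-32 + (-4 + 5)) = -2232 - 4*(-32 + 1) = -2232 - 4*(-31) = -2232 - 1*(-124) = -2232 + 124 = -2108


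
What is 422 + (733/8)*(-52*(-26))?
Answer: 124299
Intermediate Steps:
422 + (733/8)*(-52*(-26)) = 422 + (733*(1/8))*1352 = 422 + (733/8)*1352 = 422 + 123877 = 124299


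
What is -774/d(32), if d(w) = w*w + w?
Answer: -129/176 ≈ -0.73295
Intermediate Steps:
d(w) = w + w² (d(w) = w² + w = w + w²)
-774/d(32) = -774*1/(32*(1 + 32)) = -774/(32*33) = -774/1056 = -774*1/1056 = -129/176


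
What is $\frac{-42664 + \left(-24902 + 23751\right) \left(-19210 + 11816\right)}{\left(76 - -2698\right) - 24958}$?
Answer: $- \frac{4233915}{11092} \approx -381.71$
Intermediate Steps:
$\frac{-42664 + \left(-24902 + 23751\right) \left(-19210 + 11816\right)}{\left(76 - -2698\right) - 24958} = \frac{-42664 - -8510494}{\left(76 + 2698\right) - 24958} = \frac{-42664 + 8510494}{2774 - 24958} = \frac{8467830}{-22184} = 8467830 \left(- \frac{1}{22184}\right) = - \frac{4233915}{11092}$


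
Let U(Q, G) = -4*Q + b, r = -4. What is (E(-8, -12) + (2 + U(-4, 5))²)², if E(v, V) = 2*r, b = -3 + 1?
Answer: 61504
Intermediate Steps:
b = -2
E(v, V) = -8 (E(v, V) = 2*(-4) = -8)
U(Q, G) = -2 - 4*Q (U(Q, G) = -4*Q - 2 = -2 - 4*Q)
(E(-8, -12) + (2 + U(-4, 5))²)² = (-8 + (2 + (-2 - 4*(-4)))²)² = (-8 + (2 + (-2 + 16))²)² = (-8 + (2 + 14)²)² = (-8 + 16²)² = (-8 + 256)² = 248² = 61504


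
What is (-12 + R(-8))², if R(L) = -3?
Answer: 225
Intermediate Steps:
(-12 + R(-8))² = (-12 - 3)² = (-15)² = 225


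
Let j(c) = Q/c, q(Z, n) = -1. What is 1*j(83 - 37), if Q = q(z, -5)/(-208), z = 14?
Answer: 1/9568 ≈ 0.00010451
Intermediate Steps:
Q = 1/208 (Q = -1/(-208) = -1*(-1/208) = 1/208 ≈ 0.0048077)
j(c) = 1/(208*c)
1*j(83 - 37) = 1*(1/(208*(83 - 37))) = 1*((1/208)/46) = 1*((1/208)*(1/46)) = 1*(1/9568) = 1/9568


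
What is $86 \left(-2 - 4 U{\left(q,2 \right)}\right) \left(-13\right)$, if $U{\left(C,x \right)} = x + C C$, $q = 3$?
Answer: $51428$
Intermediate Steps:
$U{\left(C,x \right)} = x + C^{2}$
$86 \left(-2 - 4 U{\left(q,2 \right)}\right) \left(-13\right) = 86 \left(-2 - 4 \left(2 + 3^{2}\right)\right) \left(-13\right) = 86 \left(-2 - 4 \left(2 + 9\right)\right) \left(-13\right) = 86 \left(-2 - 44\right) \left(-13\right) = 86 \left(-46\right) \left(-13\right) = \left(-3956\right) \left(-13\right) = 51428$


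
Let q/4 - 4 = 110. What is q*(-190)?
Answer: -86640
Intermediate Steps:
q = 456 (q = 16 + 4*110 = 16 + 440 = 456)
q*(-190) = 456*(-190) = -86640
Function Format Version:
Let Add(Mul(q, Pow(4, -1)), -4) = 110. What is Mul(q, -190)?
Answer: -86640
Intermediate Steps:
q = 456 (q = Add(16, Mul(4, 110)) = Add(16, 440) = 456)
Mul(q, -190) = Mul(456, -190) = -86640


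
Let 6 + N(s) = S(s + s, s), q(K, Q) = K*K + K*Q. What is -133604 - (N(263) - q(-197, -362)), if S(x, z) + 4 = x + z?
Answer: -24260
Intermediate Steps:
q(K, Q) = K² + K*Q
S(x, z) = -4 + x + z (S(x, z) = -4 + (x + z) = -4 + x + z)
N(s) = -10 + 3*s (N(s) = -6 + (-4 + (s + s) + s) = -6 + (-4 + 2*s + s) = -6 + (-4 + 3*s) = -10 + 3*s)
-133604 - (N(263) - q(-197, -362)) = -133604 - ((-10 + 3*263) - (-197)*(-197 - 362)) = -133604 - ((-10 + 789) - (-197)*(-559)) = -133604 - (779 - 1*110123) = -133604 - (779 - 110123) = -133604 - 1*(-109344) = -133604 + 109344 = -24260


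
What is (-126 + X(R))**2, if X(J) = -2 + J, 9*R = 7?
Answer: 1311025/81 ≈ 16186.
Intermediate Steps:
R = 7/9 (R = (1/9)*7 = 7/9 ≈ 0.77778)
(-126 + X(R))**2 = (-126 + (-2 + 7/9))**2 = (-126 - 11/9)**2 = (-1145/9)**2 = 1311025/81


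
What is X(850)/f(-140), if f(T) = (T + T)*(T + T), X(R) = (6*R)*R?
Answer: 21675/392 ≈ 55.293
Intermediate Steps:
X(R) = 6*R²
f(T) = 4*T² (f(T) = (2*T)*(2*T) = 4*T²)
X(850)/f(-140) = (6*850²)/((4*(-140)²)) = (6*722500)/((4*19600)) = 4335000/78400 = 4335000*(1/78400) = 21675/392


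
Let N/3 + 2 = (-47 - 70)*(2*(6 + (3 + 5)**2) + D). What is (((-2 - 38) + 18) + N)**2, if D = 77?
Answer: 5805678025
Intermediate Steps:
N = -76173 (N = -6 + 3*((-47 - 70)*(2*(6 + (3 + 5)**2) + 77)) = -6 + 3*(-117*(2*(6 + 8**2) + 77)) = -6 + 3*(-117*(2*(6 + 64) + 77)) = -6 + 3*(-117*(2*70 + 77)) = -6 + 3*(-117*(140 + 77)) = -6 + 3*(-117*217) = -6 + 3*(-25389) = -6 - 76167 = -76173)
(((-2 - 38) + 18) + N)**2 = (((-2 - 38) + 18) - 76173)**2 = ((-40 + 18) - 76173)**2 = (-22 - 76173)**2 = (-76195)**2 = 5805678025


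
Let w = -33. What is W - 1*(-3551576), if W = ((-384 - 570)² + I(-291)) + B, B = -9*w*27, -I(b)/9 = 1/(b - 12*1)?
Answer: 451440814/101 ≈ 4.4697e+6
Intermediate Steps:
I(b) = -9/(-12 + b) (I(b) = -9/(b - 12*1) = -9/(b - 12) = -9/(-12 + b))
B = 8019 (B = -9*(-33)*27 = 297*27 = 8019)
W = 92731638/101 (W = ((-384 - 570)² - 9/(-12 - 291)) + 8019 = ((-954)² - 9/(-303)) + 8019 = (910116 - 9*(-1/303)) + 8019 = (910116 + 3/101) + 8019 = 91921719/101 + 8019 = 92731638/101 ≈ 9.1814e+5)
W - 1*(-3551576) = 92731638/101 - 1*(-3551576) = 92731638/101 + 3551576 = 451440814/101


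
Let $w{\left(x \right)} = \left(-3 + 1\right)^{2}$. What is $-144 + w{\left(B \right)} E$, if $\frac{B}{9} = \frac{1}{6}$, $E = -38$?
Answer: $-296$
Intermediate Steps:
$B = \frac{3}{2}$ ($B = \frac{9}{6} = 9 \cdot \frac{1}{6} = \frac{3}{2} \approx 1.5$)
$w{\left(x \right)} = 4$ ($w{\left(x \right)} = \left(-2\right)^{2} = 4$)
$-144 + w{\left(B \right)} E = -144 + 4 \left(-38\right) = -144 - 152 = -296$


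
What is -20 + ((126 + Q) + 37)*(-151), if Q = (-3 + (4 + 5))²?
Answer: -30069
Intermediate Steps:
Q = 36 (Q = (-3 + 9)² = 6² = 36)
-20 + ((126 + Q) + 37)*(-151) = -20 + ((126 + 36) + 37)*(-151) = -20 + (162 + 37)*(-151) = -20 + 199*(-151) = -20 - 30049 = -30069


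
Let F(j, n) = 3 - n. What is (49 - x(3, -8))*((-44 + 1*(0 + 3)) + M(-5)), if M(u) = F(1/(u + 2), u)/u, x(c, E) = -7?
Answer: -11928/5 ≈ -2385.6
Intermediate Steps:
M(u) = (3 - u)/u
(49 - x(3, -8))*((-44 + 1*(0 + 3)) + M(-5)) = (49 - 1*(-7))*((-44 + 1*(0 + 3)) + (3 - 1*(-5))/(-5)) = (49 + 7)*((-44 + 1*3) - (3 + 5)/5) = 56*((-44 + 3) - 1/5*8) = 56*(-41 - 8/5) = 56*(-213/5) = -11928/5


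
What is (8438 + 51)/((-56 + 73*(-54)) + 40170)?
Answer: 8489/36172 ≈ 0.23468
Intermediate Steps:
(8438 + 51)/((-56 + 73*(-54)) + 40170) = 8489/((-56 - 3942) + 40170) = 8489/(-3998 + 40170) = 8489/36172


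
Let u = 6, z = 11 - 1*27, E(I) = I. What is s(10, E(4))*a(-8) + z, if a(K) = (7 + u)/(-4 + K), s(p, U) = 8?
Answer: -74/3 ≈ -24.667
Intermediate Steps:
z = -16 (z = 11 - 27 = -16)
a(K) = 13/(-4 + K) (a(K) = (7 + 6)/(-4 + K) = 13/(-4 + K))
s(10, E(4))*a(-8) + z = 8*(13/(-4 - 8)) - 16 = 8*(13/(-12)) - 16 = 8*(13*(-1/12)) - 16 = 8*(-13/12) - 16 = -26/3 - 16 = -74/3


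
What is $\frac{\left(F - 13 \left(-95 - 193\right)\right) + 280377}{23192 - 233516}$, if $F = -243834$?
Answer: $- \frac{13429}{70108} \approx -0.19155$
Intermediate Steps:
$\frac{\left(F - 13 \left(-95 - 193\right)\right) + 280377}{23192 - 233516} = \frac{\left(-243834 - 13 \left(-95 - 193\right)\right) + 280377}{23192 - 233516} = \frac{\left(-243834 - -3744\right) + 280377}{-210324} = \left(\left(-243834 + 3744\right) + 280377\right) \left(- \frac{1}{210324}\right) = \left(-240090 + 280377\right) \left(- \frac{1}{210324}\right) = 40287 \left(- \frac{1}{210324}\right) = - \frac{13429}{70108}$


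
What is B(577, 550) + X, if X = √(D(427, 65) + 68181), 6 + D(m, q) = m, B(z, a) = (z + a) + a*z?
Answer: 318477 + √68602 ≈ 3.1874e+5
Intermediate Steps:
B(z, a) = a + z + a*z (B(z, a) = (a + z) + a*z = a + z + a*z)
D(m, q) = -6 + m
X = √68602 (X = √((-6 + 427) + 68181) = √(421 + 68181) = √68602 ≈ 261.92)
B(577, 550) + X = (550 + 577 + 550*577) + √68602 = (550 + 577 + 317350) + √68602 = 318477 + √68602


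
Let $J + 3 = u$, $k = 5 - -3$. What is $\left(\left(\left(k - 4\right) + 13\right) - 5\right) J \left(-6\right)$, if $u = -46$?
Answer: $3528$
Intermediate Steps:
$k = 8$ ($k = 5 + 3 = 8$)
$J = -49$ ($J = -3 - 46 = -49$)
$\left(\left(\left(k - 4\right) + 13\right) - 5\right) J \left(-6\right) = \left(\left(\left(8 - 4\right) + 13\right) - 5\right) \left(-49\right) \left(-6\right) = \left(\left(4 + 13\right) - 5\right) \left(-49\right) \left(-6\right) = \left(17 - 5\right) \left(-49\right) \left(-6\right) = 12 \left(-49\right) \left(-6\right) = \left(-588\right) \left(-6\right) = 3528$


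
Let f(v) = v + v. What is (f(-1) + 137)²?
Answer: 18225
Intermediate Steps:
f(v) = 2*v
(f(-1) + 137)² = (2*(-1) + 137)² = (-2 + 137)² = 135² = 18225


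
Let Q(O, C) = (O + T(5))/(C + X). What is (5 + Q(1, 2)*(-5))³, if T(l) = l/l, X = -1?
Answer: -125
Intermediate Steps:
T(l) = 1
Q(O, C) = (1 + O)/(-1 + C) (Q(O, C) = (O + 1)/(C - 1) = (1 + O)/(-1 + C))
(5 + Q(1, 2)*(-5))³ = (5 + ((1 + 1)/(-1 + 2))*(-5))³ = (5 + (2/1)*(-5))³ = (5 + (1*2)*(-5))³ = (5 + 2*(-5))³ = (5 - 10)³ = (-5)³ = -125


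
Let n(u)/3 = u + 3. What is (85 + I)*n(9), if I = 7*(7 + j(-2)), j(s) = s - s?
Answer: 4824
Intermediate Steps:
n(u) = 9 + 3*u (n(u) = 3*(u + 3) = 3*(3 + u) = 9 + 3*u)
j(s) = 0
I = 49 (I = 7*(7 + 0) = 7*7 = 49)
(85 + I)*n(9) = (85 + 49)*(9 + 3*9) = 134*(9 + 27) = 134*36 = 4824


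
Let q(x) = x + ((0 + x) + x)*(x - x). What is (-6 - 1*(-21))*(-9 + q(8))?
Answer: -15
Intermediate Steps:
q(x) = x (q(x) = x + (x + x)*0 = x + (2*x)*0 = x + 0 = x)
(-6 - 1*(-21))*(-9 + q(8)) = (-6 - 1*(-21))*(-9 + 8) = (-6 + 21)*(-1) = 15*(-1) = -15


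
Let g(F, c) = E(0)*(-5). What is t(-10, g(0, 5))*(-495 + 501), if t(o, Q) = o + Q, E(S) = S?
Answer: -60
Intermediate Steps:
g(F, c) = 0 (g(F, c) = 0*(-5) = 0)
t(o, Q) = Q + o
t(-10, g(0, 5))*(-495 + 501) = (0 - 10)*(-495 + 501) = -10*6 = -60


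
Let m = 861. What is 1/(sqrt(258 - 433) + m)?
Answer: 123/105928 - 5*I*sqrt(7)/741496 ≈ 0.0011612 - 1.7841e-5*I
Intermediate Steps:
1/(sqrt(258 - 433) + m) = 1/(sqrt(258 - 433) + 861) = 1/(sqrt(-175) + 861) = 1/(5*I*sqrt(7) + 861) = 1/(861 + 5*I*sqrt(7))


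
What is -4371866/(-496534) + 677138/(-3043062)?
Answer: 294719028500/34340539707 ≈ 8.5822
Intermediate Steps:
-4371866/(-496534) + 677138/(-3043062) = -4371866*(-1/496534) + 677138*(-1/3043062) = 2185933/248267 - 30779/138321 = 294719028500/34340539707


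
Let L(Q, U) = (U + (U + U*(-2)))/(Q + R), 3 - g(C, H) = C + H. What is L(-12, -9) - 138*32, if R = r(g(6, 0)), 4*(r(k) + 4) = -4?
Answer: -4416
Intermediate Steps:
g(C, H) = 3 - C - H (g(C, H) = 3 - (C + H) = 3 + (-C - H) = 3 - C - H)
r(k) = -5 (r(k) = -4 + (¼)*(-4) = -4 - 1 = -5)
R = -5
L(Q, U) = 0 (L(Q, U) = (U + (U + U*(-2)))/(Q - 5) = (U + (U - 2*U))/(-5 + Q) = (U - U)/(-5 + Q) = 0/(-5 + Q) = 0)
L(-12, -9) - 138*32 = 0 - 138*32 = 0 - 4416 = -4416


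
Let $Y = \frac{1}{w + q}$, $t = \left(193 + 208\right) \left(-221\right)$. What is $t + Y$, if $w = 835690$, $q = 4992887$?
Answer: $- \frac{516534322316}{5828577} \approx -88621.0$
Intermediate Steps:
$t = -88621$ ($t = 401 \left(-221\right) = -88621$)
$Y = \frac{1}{5828577}$ ($Y = \frac{1}{835690 + 4992887} = \frac{1}{5828577} \approx 1.7157 \cdot 10^{-7}$)
$t + Y = -88621 + \frac{1}{5828577} = - \frac{516534322316}{5828577}$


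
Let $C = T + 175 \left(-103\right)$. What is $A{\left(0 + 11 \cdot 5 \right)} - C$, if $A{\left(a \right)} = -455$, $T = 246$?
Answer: $17324$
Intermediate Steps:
$C = -17779$ ($C = 246 + 175 \left(-103\right) = 246 - 18025 = -17779$)
$A{\left(0 + 11 \cdot 5 \right)} - C = -455 - -17779 = -455 + 17779 = 17324$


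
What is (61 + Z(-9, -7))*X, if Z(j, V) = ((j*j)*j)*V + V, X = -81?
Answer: -417717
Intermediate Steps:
Z(j, V) = V + V*j**3 (Z(j, V) = (j**2*j)*V + V = j**3*V + V = V*j**3 + V = V + V*j**3)
(61 + Z(-9, -7))*X = (61 - 7*(1 + (-9)**3))*(-81) = (61 - 7*(1 - 729))*(-81) = (61 - 7*(-728))*(-81) = (61 + 5096)*(-81) = 5157*(-81) = -417717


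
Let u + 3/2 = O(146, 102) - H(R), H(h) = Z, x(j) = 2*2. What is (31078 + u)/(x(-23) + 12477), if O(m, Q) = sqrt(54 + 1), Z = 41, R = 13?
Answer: 62071/24962 + sqrt(55)/12481 ≈ 2.4872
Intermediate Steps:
x(j) = 4
H(h) = 41
O(m, Q) = sqrt(55)
u = -85/2 + sqrt(55) (u = -3/2 + (sqrt(55) - 1*41) = -3/2 + (sqrt(55) - 41) = -3/2 + (-41 + sqrt(55)) = -85/2 + sqrt(55) ≈ -35.084)
(31078 + u)/(x(-23) + 12477) = (31078 + (-85/2 + sqrt(55)))/(4 + 12477) = (62071/2 + sqrt(55))/12481 = (62071/2 + sqrt(55))*(1/12481) = 62071/24962 + sqrt(55)/12481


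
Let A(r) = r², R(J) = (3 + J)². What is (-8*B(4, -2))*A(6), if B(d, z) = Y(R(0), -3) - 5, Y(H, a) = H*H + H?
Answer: -24480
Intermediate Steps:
Y(H, a) = H + H² (Y(H, a) = H² + H = H + H²)
B(d, z) = 85 (B(d, z) = (3 + 0)²*(1 + (3 + 0)²) - 5 = 3²*(1 + 3²) - 5 = 9*(1 + 9) - 5 = 9*10 - 5 = 90 - 5 = 85)
(-8*B(4, -2))*A(6) = -8*85*6² = -680*36 = -24480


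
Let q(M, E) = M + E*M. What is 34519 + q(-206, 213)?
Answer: -9565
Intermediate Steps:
34519 + q(-206, 213) = 34519 - 206*(1 + 213) = 34519 - 206*214 = 34519 - 44084 = -9565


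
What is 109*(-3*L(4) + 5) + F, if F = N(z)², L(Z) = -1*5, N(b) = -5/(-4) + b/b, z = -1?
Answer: 34961/16 ≈ 2185.1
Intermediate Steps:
N(b) = 9/4 (N(b) = -5*(-¼) + 1 = 5/4 + 1 = 9/4)
L(Z) = -5
F = 81/16 (F = (9/4)² = 81/16 ≈ 5.0625)
109*(-3*L(4) + 5) + F = 109*(-3*(-5) + 5) + 81/16 = 109*(15 + 5) + 81/16 = 109*20 + 81/16 = 2180 + 81/16 = 34961/16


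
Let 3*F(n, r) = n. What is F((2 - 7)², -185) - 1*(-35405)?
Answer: 106240/3 ≈ 35413.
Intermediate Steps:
F(n, r) = n/3
F((2 - 7)², -185) - 1*(-35405) = (2 - 7)²/3 - 1*(-35405) = (⅓)*(-5)² + 35405 = (⅓)*25 + 35405 = 25/3 + 35405 = 106240/3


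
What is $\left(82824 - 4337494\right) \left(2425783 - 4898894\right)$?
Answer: $10522271178370$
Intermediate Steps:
$\left(82824 - 4337494\right) \left(2425783 - 4898894\right) = \left(-4254670\right) \left(-2473111\right) = 10522271178370$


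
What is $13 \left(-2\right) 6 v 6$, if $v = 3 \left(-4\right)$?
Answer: $11232$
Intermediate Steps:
$v = -12$
$13 \left(-2\right) 6 v 6 = 13 \left(-2\right) 6 \left(-12\right) 6 = 13 \left(\left(-12\right) \left(-12\right)\right) 6 = 13 \cdot 144 \cdot 6 = 1872 \cdot 6 = 11232$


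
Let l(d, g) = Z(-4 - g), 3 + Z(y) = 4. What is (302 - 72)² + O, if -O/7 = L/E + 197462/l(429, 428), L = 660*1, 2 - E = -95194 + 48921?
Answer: -4100995698/3085 ≈ -1.3293e+6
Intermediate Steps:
E = 46275 (E = 2 - (-95194 + 48921) = 2 - 1*(-46273) = 2 + 46273 = 46275)
Z(y) = 1 (Z(y) = -3 + 4 = 1)
l(d, g) = 1
L = 660
O = -4264192198/3085 (O = -7*(660/46275 + 197462/1) = -7*(660*(1/46275) + 197462*1) = -7*(44/3085 + 197462) = -7*609170314/3085 = -4264192198/3085 ≈ -1.3822e+6)
(302 - 72)² + O = (302 - 72)² - 4264192198/3085 = 230² - 4264192198/3085 = 52900 - 4264192198/3085 = -4100995698/3085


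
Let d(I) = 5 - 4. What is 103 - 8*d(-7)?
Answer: 95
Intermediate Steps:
d(I) = 1
103 - 8*d(-7) = 103 - 8*1 = 103 - 8 = 95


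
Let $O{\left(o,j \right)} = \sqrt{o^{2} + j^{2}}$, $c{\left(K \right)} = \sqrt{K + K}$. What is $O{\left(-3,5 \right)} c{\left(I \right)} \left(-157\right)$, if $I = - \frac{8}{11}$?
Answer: $- \frac{628 i \sqrt{374}}{11} \approx - 1104.1 i$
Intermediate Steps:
$I = - \frac{8}{11}$ ($I = \left(-8\right) \frac{1}{11} = - \frac{8}{11} \approx -0.72727$)
$c{\left(K \right)} = \sqrt{2} \sqrt{K}$ ($c{\left(K \right)} = \sqrt{2 K} = \sqrt{2} \sqrt{K}$)
$O{\left(o,j \right)} = \sqrt{j^{2} + o^{2}}$
$O{\left(-3,5 \right)} c{\left(I \right)} \left(-157\right) = \sqrt{5^{2} + \left(-3\right)^{2}} \sqrt{2} \sqrt{- \frac{8}{11}} \left(-157\right) = \sqrt{25 + 9} \sqrt{2} \frac{2 i \sqrt{22}}{11} \left(-157\right) = \sqrt{34} \frac{4 i \sqrt{11}}{11} \left(-157\right) = \frac{4 i \sqrt{374}}{11} \left(-157\right) = - \frac{628 i \sqrt{374}}{11}$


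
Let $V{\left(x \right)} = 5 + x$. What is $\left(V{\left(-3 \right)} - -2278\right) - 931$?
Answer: $1349$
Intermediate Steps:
$\left(V{\left(-3 \right)} - -2278\right) - 931 = \left(\left(5 - 3\right) - -2278\right) - 931 = \left(2 + 2278\right) - 931 = 2280 - 931 = 1349$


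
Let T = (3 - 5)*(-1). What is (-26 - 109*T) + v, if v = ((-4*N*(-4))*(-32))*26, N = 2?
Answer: -26868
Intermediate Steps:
T = 2 (T = -2*(-1) = 2)
v = -26624 (v = ((-4*2*(-4))*(-32))*26 = (-8*(-4)*(-32))*26 = (32*(-32))*26 = -1024*26 = -26624)
(-26 - 109*T) + v = (-26 - 109*2) - 26624 = (-26 - 218) - 26624 = -244 - 26624 = -26868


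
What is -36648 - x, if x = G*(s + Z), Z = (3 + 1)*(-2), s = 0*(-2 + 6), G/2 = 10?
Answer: -36488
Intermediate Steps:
G = 20 (G = 2*10 = 20)
s = 0 (s = 0*4 = 0)
Z = -8 (Z = 4*(-2) = -8)
x = -160 (x = 20*(0 - 8) = 20*(-8) = -160)
-36648 - x = -36648 - 1*(-160) = -36648 + 160 = -36488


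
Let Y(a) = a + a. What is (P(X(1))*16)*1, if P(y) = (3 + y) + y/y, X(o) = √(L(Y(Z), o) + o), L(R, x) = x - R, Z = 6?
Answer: 64 + 16*I*√10 ≈ 64.0 + 50.596*I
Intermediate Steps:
Y(a) = 2*a
X(o) = √(-12 + 2*o) (X(o) = √((o - 2*6) + o) = √((o - 1*12) + o) = √((o - 12) + o) = √((-12 + o) + o) = √(-12 + 2*o))
P(y) = 4 + y (P(y) = (3 + y) + 1 = 4 + y)
(P(X(1))*16)*1 = ((4 + √(-12 + 2*1))*16)*1 = ((4 + √(-12 + 2))*16)*1 = ((4 + √(-10))*16)*1 = ((4 + I*√10)*16)*1 = (64 + 16*I*√10)*1 = 64 + 16*I*√10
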